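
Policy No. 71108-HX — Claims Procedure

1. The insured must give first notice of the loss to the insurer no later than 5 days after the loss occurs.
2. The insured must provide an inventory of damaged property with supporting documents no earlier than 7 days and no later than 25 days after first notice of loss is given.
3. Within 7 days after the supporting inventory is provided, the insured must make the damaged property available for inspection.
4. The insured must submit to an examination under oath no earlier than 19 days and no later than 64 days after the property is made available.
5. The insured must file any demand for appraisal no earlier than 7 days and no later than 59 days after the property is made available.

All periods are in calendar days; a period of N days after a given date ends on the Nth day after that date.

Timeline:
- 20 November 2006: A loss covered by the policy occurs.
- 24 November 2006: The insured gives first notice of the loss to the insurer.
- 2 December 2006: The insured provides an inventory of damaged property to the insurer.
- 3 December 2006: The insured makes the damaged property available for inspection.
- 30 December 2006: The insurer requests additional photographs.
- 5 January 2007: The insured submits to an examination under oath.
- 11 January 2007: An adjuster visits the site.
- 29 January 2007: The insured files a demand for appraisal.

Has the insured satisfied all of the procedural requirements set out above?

Yes

Step 1 — counting 5 days from 20 November 2006 (when the loss occurs) gives a deadline of 25 November 2006; done 24 November 2006 — timely.
Step 2 — 7 and 25 days from 24 November 2006 (when first notice of loss is given) are 1 December 2006 and 19 December 2006 respectively; done 2 December 2006 — within the window.
Step 3 — counting 7 days from 2 December 2006 (when the supporting inventory is provided) gives a deadline of 9 December 2006; done 3 December 2006 — timely.
Step 4 — 19 and 64 days from 3 December 2006 (when the property is made available) are 22 December 2006 and 5 February 2007 respectively; done 5 January 2007 — within the window.
Step 5 — 7 and 59 days from 3 December 2006 (when the property is made available) are 10 December 2006 and 31 January 2007 respectively; done 29 January 2007 — within the window.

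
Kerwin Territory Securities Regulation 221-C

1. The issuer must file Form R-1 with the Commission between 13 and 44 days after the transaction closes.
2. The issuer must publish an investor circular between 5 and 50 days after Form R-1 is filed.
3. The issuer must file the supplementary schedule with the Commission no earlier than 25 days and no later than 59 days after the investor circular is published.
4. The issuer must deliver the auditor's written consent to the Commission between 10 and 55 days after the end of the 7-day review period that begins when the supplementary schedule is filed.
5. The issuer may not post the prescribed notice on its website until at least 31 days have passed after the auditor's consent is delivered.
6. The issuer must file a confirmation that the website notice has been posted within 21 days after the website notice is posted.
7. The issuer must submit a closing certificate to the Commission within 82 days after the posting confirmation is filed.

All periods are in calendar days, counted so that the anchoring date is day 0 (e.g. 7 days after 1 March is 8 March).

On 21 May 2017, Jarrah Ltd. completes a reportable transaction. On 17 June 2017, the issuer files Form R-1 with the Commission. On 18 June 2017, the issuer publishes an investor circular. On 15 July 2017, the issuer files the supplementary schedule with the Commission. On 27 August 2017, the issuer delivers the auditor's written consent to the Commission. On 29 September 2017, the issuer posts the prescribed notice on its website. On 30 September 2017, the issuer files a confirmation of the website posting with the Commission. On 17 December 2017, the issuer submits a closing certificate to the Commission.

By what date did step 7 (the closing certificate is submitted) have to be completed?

Step 7 runs from 30 September 2017, when the posting confirmation is filed. 82 days after 30 September 2017 is 21 December 2017.

21 December 2017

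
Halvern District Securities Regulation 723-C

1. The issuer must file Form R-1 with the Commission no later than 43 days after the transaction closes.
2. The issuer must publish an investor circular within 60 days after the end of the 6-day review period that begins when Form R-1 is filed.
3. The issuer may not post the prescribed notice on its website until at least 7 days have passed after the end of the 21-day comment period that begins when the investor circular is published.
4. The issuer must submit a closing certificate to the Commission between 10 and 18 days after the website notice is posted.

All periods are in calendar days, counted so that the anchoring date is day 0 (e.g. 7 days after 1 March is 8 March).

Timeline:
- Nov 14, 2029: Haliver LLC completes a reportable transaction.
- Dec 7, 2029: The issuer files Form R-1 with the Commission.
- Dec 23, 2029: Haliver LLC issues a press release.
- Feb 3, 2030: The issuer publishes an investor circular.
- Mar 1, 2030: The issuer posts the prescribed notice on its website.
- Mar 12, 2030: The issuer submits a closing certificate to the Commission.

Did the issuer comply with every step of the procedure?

Step 1 — counting 43 days from Nov 14, 2029 (when the transaction closes) gives a deadline of Dec 27, 2029; completed Dec 7, 2029, before the deadline.
Step 2 — counting 60 days from Dec 13, 2029 (end of the 6-day review period, which began when Form R-1 is filed on Dec 7, 2029) gives a deadline of Feb 11, 2030; Feb 3, 2030 is within that limit.
Step 3 — must wait 7 days from Feb 24, 2030 (end of the 21-day comment period, which began when the investor circular is published on Feb 3, 2030), so not before Mar 3, 2030; done Mar 1, 2030 — 2 days too early.

No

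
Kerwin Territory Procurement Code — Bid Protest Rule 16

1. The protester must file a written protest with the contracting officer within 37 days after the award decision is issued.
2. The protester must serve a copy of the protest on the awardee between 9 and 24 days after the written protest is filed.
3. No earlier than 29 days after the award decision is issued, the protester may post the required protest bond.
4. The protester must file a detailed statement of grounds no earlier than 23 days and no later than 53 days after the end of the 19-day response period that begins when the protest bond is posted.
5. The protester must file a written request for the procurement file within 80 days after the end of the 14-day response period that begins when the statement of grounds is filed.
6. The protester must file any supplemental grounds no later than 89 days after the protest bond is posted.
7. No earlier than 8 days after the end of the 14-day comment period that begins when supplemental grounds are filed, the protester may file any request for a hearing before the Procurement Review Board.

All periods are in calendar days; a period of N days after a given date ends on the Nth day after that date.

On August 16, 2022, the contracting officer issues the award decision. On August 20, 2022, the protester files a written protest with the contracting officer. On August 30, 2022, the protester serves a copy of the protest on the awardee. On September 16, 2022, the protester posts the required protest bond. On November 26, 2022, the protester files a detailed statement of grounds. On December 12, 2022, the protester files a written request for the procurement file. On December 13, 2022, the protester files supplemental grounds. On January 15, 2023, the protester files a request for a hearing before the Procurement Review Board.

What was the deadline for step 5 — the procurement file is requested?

The statement of grounds is filed on November 26, 2022; the 14-day response period therefore ends December 10, 2022, and step 5 runs from that date. 80 days after December 10, 2022 is February 28, 2023.

February 28, 2023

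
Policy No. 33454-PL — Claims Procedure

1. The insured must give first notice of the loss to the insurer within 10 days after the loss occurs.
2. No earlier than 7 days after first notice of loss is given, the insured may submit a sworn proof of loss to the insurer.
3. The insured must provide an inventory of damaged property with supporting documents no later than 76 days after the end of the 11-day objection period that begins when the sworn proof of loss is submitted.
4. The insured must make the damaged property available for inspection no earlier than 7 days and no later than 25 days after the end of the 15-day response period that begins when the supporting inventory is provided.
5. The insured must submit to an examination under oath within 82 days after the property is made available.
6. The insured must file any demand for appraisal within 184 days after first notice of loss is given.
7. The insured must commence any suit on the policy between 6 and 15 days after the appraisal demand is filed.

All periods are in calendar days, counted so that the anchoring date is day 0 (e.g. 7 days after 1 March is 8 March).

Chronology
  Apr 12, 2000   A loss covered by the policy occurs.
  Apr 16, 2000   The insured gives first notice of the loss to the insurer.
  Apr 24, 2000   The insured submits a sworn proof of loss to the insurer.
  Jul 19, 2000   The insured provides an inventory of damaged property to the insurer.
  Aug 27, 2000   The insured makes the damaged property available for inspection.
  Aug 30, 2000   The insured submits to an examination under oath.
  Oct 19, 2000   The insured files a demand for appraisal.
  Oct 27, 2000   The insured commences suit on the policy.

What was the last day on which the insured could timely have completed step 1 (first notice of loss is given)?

Step 1 runs from Apr 12, 2000, when the loss occurs. 10 days after Apr 12, 2000 is Apr 22, 2000.

Apr 22, 2000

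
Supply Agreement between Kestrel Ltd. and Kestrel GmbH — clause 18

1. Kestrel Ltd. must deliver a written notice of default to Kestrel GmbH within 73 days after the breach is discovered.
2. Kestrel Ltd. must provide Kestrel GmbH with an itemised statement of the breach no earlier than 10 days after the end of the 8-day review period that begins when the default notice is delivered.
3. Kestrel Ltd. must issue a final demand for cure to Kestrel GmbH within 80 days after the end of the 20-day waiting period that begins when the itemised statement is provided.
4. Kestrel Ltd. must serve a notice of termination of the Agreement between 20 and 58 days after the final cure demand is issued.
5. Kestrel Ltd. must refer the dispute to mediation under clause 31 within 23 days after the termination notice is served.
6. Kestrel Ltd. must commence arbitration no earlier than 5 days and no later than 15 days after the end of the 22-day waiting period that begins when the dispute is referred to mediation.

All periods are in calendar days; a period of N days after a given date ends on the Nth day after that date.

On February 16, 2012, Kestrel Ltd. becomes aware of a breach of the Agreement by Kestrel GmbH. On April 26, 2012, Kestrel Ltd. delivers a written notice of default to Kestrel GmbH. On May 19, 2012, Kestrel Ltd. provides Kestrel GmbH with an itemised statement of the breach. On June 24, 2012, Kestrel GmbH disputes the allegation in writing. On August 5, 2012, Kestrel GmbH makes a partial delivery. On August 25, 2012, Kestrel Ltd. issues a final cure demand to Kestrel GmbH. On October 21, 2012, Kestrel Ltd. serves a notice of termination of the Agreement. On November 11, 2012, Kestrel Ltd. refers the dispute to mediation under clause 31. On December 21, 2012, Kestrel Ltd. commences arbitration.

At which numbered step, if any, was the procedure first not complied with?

Step 6

(1) due by February 16, 2012 + 73 days = April 29, 2012; April 26, 2012 is within that limit.
(2) permitted from May 4, 2012 + 10 days = May 14, 2012 onward; May 19, 2012 is on or after that date.
(3) due by June 8, 2012 + 80 days = August 27, 2012; completed August 25, 2012, before the deadline.
(4) the permitted window runs from August 25, 2012 + 20 = September 14, 2012 to August 25, 2012 + 58 = October 22, 2012; October 21, 2012 falls inside that range.
(5) due by October 21, 2012 + 23 days = November 13, 2012; November 11, 2012 is within that limit.
(6) the permitted window runs from December 3, 2012 + 5 = December 8, 2012 to December 3, 2012 + 15 = December 18, 2012; done December 21, 2012 — 3 days after the window closed.
The procedure was therefore not followed at step 6.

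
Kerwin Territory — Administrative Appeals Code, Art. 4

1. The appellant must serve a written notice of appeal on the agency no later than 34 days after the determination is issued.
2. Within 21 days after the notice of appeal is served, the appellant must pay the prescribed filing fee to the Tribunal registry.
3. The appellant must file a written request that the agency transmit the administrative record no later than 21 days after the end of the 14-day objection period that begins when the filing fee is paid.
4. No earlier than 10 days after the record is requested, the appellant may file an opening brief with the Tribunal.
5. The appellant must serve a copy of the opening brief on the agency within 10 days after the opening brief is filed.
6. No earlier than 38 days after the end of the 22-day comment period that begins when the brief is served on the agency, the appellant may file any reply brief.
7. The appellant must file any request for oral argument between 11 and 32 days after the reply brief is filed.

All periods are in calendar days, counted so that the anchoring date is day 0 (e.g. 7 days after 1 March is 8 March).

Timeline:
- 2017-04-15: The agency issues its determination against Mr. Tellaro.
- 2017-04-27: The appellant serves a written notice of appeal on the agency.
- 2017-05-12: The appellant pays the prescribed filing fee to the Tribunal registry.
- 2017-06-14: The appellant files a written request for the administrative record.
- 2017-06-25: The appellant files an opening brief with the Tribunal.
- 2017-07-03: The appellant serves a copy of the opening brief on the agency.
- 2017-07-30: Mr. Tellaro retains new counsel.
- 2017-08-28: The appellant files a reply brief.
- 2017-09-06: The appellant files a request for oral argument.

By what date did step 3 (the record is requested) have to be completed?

The filing fee is paid on 2017-05-12; the 14-day objection period therefore ends 2017-05-26, and step 3 runs from that date. 21 days after 2017-05-26 is 2017-06-16.

2017-06-16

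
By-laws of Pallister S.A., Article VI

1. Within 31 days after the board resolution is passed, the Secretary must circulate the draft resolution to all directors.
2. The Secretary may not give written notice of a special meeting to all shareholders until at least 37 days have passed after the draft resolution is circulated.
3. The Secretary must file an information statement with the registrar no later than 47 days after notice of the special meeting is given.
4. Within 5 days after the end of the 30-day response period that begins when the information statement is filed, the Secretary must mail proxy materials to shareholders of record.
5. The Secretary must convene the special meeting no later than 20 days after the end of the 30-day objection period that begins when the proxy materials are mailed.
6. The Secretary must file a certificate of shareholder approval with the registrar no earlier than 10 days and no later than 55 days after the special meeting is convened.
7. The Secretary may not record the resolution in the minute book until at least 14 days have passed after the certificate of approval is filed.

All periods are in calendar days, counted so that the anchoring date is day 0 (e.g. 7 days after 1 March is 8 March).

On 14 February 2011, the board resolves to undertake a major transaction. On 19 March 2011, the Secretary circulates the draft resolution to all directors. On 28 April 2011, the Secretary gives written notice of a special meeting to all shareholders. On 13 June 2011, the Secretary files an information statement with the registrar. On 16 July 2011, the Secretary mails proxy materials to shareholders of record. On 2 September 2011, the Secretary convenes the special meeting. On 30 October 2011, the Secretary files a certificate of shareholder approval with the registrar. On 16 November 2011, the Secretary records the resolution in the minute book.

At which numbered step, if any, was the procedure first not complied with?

Step 1: 31 days after 14 February 2011 (when the board resolution is passed) is 17 March 2011; done 19 March 2011 — 2 days late.
That is the first point of non-compliance.

Step 1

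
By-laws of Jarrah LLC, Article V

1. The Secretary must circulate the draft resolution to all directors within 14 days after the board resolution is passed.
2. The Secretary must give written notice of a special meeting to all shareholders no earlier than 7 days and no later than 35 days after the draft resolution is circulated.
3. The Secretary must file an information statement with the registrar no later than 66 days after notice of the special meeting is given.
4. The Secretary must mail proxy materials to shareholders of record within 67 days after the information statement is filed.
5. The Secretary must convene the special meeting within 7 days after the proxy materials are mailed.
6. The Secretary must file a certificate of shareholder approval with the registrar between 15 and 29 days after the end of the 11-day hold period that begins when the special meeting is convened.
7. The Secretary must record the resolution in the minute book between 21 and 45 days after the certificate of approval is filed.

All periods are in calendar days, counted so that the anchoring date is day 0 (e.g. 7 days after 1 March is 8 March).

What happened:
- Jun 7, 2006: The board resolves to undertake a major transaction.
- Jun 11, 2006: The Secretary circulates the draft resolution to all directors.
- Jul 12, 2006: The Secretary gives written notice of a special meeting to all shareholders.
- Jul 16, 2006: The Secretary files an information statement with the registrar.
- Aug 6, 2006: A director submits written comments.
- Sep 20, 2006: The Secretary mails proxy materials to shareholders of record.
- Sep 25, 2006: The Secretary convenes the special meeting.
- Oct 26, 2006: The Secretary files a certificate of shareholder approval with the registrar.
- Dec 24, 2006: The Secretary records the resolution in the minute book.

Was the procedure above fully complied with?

No

Step 1: 14 days after Jun 7, 2006 (when the board resolution is passed) is Jun 21, 2006; completed Jun 11, 2006, before the deadline.
Step 2: the window is 7–35 days after Jun 11, 2006 (when the draft resolution is circulated), so Jun 18, 2006 through Jul 16, 2006; Jul 12, 2006 falls inside that range.
Step 3: 66 days after Jul 12, 2006 (when notice of the special meeting is given) is Sep 16, 2006; Jul 16, 2006 is within that limit.
Step 4: 67 days after Jul 16, 2006 (when the information statement is filed) is Sep 21, 2006; Sep 20, 2006 is within that limit.
Step 5: 7 days after Sep 20, 2006 (when the proxy materials are mailed) is Sep 27, 2006; completed Sep 25, 2006, before the deadline.
Step 6: the window is 15–29 days after Oct 6, 2006 (end of the 11-day hold period, which began when the special meeting is convened on Sep 25, 2006), so Oct 21, 2006 through Nov 4, 2006; Oct 26, 2006 falls inside that range.
Step 7: the window is 21–45 days after Oct 26, 2006 (when the certificate of approval is filed), so Nov 16, 2006 through Dec 10, 2006; Dec 24, 2006 is 14 days past the end of the window.
That is the first point of non-compliance.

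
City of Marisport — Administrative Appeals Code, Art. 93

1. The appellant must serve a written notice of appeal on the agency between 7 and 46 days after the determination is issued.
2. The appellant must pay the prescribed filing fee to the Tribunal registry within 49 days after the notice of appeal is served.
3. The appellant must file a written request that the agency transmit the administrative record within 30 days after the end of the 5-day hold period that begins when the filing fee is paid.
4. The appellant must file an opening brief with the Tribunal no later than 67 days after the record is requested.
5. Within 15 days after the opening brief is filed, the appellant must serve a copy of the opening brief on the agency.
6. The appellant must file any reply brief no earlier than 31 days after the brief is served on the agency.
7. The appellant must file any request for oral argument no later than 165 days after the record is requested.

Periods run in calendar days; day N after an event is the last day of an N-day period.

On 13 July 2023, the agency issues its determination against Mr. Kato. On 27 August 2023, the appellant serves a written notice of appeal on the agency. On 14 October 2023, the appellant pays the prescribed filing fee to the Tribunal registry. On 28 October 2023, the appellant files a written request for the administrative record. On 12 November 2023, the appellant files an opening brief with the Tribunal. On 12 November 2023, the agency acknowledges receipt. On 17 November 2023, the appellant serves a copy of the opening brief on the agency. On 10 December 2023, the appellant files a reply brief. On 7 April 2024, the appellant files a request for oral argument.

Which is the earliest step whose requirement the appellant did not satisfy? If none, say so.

Step 1: the window is 7–46 days after 13 July 2023 (when the determination is issued), so 20 July 2023 through 28 August 2023; 27 August 2023 falls inside that range.
Step 2: 49 days after 27 August 2023 (when the notice of appeal is served) is 15 October 2023; 14 October 2023 is within that limit.
Step 3: 30 days after 19 October 2023 (end of the 5-day hold period, which began when the filing fee is paid on 14 October 2023) is 18 November 2023; done 28 October 2023 — timely.
Step 4: 67 days after 28 October 2023 (when the record is requested) is 3 January 2024; done 12 November 2023 — timely.
Step 5: 15 days after 12 November 2023 (when the opening brief is filed) is 27 November 2023; 17 November 2023 is within that limit.
Step 6: the earliest permitted date is 31 days after 17 November 2023 (when the brief is served on the agency), i.e. 18 December 2023; 10 December 2023 is 8 days before the earliest permitted date.

Step 6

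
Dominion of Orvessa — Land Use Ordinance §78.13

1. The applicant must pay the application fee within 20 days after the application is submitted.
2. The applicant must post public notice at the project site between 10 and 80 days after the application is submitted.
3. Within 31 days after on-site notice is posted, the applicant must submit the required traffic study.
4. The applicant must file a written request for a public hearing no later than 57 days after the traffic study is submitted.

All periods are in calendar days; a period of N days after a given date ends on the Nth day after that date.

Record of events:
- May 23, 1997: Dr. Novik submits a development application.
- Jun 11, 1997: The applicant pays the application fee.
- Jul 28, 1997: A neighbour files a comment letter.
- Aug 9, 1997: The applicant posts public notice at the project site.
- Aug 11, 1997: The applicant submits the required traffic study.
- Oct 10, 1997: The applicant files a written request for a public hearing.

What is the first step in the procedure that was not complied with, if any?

Step 4

Step 1: 20 days after May 23, 1997 (when the application is submitted) is Jun 12, 1997; done Jun 11, 1997 — timely.
Step 2: the window is 10–80 days after May 23, 1997 (when the application is submitted), so Jun 2, 1997 through Aug 11, 1997; Aug 9, 1997 falls inside that range.
Step 3: 31 days after Aug 9, 1997 (when on-site notice is posted) is Sep 9, 1997; Aug 11, 1997 is within that limit.
Step 4: 57 days after Aug 11, 1997 (when the traffic study is submitted) is Oct 7, 1997; done Oct 10, 1997 — 3 days late.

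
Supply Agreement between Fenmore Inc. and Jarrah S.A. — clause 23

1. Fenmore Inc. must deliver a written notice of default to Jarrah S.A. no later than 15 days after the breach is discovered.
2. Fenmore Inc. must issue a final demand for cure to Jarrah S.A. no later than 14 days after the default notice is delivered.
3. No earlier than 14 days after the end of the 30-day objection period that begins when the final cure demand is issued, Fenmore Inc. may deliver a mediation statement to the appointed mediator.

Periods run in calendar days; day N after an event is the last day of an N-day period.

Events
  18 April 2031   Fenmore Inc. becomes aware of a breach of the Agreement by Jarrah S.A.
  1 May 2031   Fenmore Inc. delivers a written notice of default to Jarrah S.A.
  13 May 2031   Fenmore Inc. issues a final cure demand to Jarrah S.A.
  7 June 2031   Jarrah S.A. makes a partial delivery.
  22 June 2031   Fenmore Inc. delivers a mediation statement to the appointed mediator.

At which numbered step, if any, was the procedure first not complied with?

Step 3

(1) due by 18 April 2031 + 15 days = 3 May 2031; 1 May 2031 is within that limit.
(2) due by 1 May 2031 + 14 days = 15 May 2031; 13 May 2031 is within that limit.
(3) permitted from 12 June 2031 + 14 days = 26 June 2031 onward; acted on 22 June 2031, 4 days prematurely.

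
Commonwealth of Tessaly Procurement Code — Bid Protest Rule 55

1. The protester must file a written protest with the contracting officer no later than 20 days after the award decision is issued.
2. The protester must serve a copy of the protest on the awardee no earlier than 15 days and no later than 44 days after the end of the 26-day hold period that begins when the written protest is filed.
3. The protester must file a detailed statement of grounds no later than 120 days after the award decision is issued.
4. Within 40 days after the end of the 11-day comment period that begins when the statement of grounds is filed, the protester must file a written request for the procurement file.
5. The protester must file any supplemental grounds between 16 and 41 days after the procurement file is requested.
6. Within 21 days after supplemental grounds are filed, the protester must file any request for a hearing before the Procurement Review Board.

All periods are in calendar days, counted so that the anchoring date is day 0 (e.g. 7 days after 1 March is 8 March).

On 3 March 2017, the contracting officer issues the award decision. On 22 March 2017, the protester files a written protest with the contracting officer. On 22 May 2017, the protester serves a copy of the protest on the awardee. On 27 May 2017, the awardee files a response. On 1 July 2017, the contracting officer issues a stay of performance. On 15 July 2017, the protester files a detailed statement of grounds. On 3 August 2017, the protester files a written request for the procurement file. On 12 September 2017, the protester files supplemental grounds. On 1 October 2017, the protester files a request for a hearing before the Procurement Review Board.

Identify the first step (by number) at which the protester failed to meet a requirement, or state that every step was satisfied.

Step 3

Step 1 — counting 20 days from 3 March 2017 (when the award decision is issued) gives a deadline of 23 March 2017; 22 March 2017 is within that limit.
Step 2 — 15 and 44 days from 17 April 2017 (end of the 26-day hold period, which began when the written protest is filed on 22 March 2017) are 2 May 2017 and 31 May 2017 respectively; done 22 May 2017 — within the window.
Step 3 — counting 120 days from 3 March 2017 (when the award decision is issued) gives a deadline of 1 July 2017; done 15 July 2017 — 14 days late.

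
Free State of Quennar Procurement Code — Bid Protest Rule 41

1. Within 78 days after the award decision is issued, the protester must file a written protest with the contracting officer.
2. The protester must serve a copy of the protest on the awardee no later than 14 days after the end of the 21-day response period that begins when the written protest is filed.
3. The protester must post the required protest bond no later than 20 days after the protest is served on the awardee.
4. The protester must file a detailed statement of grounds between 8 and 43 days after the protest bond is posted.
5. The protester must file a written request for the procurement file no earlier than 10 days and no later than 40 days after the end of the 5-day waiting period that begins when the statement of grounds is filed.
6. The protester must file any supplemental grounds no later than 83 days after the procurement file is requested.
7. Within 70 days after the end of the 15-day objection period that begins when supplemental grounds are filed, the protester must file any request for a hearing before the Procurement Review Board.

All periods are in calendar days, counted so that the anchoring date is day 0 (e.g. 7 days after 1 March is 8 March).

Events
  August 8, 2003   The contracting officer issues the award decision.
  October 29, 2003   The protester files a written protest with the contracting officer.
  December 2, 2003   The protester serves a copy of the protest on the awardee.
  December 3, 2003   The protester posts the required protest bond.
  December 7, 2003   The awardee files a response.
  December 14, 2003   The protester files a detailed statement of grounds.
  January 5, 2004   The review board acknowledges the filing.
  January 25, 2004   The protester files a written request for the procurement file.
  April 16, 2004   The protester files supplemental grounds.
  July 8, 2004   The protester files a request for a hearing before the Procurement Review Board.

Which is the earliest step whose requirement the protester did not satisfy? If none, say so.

Step 1

Step 1 — counting 78 days from August 8, 2003 (when the award decision is issued) gives a deadline of October 25, 2003; not done until October 29, 2003, 4 days after the deadline.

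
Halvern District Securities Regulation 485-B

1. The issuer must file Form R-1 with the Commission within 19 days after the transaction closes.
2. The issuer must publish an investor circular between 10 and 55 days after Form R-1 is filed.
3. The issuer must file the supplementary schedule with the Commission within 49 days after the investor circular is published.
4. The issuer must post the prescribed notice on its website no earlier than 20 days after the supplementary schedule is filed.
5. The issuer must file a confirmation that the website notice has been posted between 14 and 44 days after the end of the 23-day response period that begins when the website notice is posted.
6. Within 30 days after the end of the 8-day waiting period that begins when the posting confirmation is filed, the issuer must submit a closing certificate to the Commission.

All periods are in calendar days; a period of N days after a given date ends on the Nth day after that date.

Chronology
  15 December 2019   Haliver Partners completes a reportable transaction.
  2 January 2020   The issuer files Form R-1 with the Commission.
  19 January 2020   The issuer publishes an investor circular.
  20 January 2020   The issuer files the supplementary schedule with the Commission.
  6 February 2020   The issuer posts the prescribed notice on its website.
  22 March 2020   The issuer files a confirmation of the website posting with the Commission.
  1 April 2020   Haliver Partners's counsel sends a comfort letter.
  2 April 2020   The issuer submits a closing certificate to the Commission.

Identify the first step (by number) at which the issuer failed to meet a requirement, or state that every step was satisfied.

(1) due by 15 December 2019 + 19 days = 3 January 2020; 2 January 2020 is within that limit.
(2) the permitted window runs from 2 January 2020 + 10 = 12 January 2020 to 2 January 2020 + 55 = 26 February 2020; 19 January 2020 falls inside that range.
(3) due by 19 January 2020 + 49 days = 8 March 2020; completed 20 January 2020, before the deadline.
(4) permitted from 20 January 2020 + 20 days = 9 February 2020 onward; done 6 February 2020 — 3 days too early.

Step 4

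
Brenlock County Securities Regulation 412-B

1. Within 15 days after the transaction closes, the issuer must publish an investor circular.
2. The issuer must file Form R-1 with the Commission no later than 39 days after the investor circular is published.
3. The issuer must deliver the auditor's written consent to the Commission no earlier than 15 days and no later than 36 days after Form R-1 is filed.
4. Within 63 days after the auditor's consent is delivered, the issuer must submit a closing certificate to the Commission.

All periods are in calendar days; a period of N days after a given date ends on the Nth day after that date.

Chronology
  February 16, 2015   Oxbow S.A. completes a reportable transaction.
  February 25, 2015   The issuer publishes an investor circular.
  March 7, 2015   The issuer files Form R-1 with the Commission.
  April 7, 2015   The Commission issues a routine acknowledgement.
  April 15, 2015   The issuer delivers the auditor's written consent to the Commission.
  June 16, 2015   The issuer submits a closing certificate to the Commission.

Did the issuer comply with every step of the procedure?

Step 1 — counting 15 days from February 16, 2015 (when the transaction closes) gives a deadline of March 3, 2015; completed February 25, 2015, before the deadline.
Step 2 — counting 39 days from February 25, 2015 (when the investor circular is published) gives a deadline of April 5, 2015; March 7, 2015 is within that limit.
Step 3 — 15 and 36 days from March 7, 2015 (when Form R-1 is filed) are March 22, 2015 and April 12, 2015 respectively; done April 15, 2015 — 3 days after the window closed.

No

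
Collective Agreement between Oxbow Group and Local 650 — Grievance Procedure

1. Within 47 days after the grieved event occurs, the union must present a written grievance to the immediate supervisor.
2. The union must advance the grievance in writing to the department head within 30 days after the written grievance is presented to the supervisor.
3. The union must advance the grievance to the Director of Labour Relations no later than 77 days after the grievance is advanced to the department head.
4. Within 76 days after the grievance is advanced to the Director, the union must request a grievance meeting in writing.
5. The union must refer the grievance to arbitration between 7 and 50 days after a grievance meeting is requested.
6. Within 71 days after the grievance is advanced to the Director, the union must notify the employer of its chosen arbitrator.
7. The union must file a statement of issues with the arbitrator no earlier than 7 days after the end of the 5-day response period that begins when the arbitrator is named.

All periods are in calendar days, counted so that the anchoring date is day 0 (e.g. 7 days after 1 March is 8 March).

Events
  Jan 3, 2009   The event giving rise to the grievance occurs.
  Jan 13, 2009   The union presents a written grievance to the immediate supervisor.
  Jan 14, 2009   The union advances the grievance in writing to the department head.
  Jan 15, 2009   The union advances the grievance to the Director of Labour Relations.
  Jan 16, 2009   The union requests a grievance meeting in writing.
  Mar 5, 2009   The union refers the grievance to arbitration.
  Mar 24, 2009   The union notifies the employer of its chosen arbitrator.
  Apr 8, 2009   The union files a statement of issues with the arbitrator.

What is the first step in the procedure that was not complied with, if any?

Step 1 — counting 47 days from Jan 3, 2009 (when the grieved event occurs) gives a deadline of Feb 19, 2009; done Jan 13, 2009 — timely.
Step 2 — counting 30 days from Jan 13, 2009 (when the written grievance is presented to the supervisor) gives a deadline of Feb 12, 2009; Jan 14, 2009 is within that limit.
Step 3 — counting 77 days from Jan 14, 2009 (when the grievance is advanced to the department head) gives a deadline of Apr 1, 2009; done Jan 15, 2009 — timely.
Step 4 — counting 76 days from Jan 15, 2009 (when the grievance is advanced to the Director) gives a deadline of Apr 1, 2009; done Jan 16, 2009 — timely.
Step 5 — 7 and 50 days from Jan 16, 2009 (when a grievance meeting is requested) are Jan 23, 2009 and Mar 7, 2009 respectively; done Mar 5, 2009, which is between those dates.
Step 6 — counting 71 days from Jan 15, 2009 (when the grievance is advanced to the Director) gives a deadline of Mar 27, 2009; Mar 24, 2009 is within that limit.
Step 7 — must wait 7 days from Mar 29, 2009 (end of the 5-day response period, which began when the arbitrator is named on Mar 24, 2009), so not before Apr 5, 2009; Apr 8, 2009 is on or after that date.

None — every step was satisfied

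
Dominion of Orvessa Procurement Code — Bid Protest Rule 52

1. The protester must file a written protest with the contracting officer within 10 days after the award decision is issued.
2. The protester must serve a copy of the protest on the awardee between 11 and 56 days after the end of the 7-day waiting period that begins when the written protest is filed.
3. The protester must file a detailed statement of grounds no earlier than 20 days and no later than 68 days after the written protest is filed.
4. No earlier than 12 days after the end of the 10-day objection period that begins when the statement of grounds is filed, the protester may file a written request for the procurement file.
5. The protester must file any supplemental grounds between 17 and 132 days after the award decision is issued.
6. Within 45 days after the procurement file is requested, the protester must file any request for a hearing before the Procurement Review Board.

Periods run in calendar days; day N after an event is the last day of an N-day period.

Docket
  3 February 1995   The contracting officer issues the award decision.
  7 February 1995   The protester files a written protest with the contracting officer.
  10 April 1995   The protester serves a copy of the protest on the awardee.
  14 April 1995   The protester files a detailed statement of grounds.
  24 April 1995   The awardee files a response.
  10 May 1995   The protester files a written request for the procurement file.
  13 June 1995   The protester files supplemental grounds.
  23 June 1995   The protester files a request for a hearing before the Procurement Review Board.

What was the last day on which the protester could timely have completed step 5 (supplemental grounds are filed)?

Step 5 runs from 3 February 1995, when the award decision is issued. The window is 17–132 days after 3 February 1995; it closes on 15 June 1995.

15 June 1995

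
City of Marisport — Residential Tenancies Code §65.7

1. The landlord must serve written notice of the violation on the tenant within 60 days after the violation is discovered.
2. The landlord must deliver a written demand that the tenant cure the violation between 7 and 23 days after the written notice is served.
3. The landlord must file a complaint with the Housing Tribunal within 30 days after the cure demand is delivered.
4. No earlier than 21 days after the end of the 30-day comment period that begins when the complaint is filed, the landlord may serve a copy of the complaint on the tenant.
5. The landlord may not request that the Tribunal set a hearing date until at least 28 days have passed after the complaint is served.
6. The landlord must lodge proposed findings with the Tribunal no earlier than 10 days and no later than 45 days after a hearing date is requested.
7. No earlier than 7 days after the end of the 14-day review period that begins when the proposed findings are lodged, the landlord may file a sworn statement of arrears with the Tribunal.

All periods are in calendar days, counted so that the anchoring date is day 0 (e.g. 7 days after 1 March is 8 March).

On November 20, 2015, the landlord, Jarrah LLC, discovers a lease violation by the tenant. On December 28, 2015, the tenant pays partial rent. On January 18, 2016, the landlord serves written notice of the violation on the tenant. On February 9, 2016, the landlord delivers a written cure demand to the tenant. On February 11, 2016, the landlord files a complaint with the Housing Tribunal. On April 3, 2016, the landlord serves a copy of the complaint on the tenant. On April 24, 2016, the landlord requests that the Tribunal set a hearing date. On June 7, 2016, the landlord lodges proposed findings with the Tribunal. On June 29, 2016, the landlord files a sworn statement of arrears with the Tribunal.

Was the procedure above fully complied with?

No

Step 1 — counting 60 days from November 20, 2015 (when the violation is discovered) gives a deadline of January 19, 2016; January 18, 2016 is within that limit.
Step 2 — 7 and 23 days from January 18, 2016 (when the written notice is served) are January 25, 2016 and February 10, 2016 respectively; done February 9, 2016 — within the window.
Step 3 — counting 30 days from February 9, 2016 (when the cure demand is delivered) gives a deadline of March 10, 2016; done February 11, 2016 — timely.
Step 4 — must wait 21 days from March 12, 2016 (end of the 30-day comment period, which began when the complaint is filed on February 11, 2016), so not before April 2, 2016; done April 3, 2016 — permitted.
Step 5 — must wait 28 days from April 3, 2016 (when the complaint is served), so not before May 1, 2016; acted on April 24, 2016, 7 days prematurely.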